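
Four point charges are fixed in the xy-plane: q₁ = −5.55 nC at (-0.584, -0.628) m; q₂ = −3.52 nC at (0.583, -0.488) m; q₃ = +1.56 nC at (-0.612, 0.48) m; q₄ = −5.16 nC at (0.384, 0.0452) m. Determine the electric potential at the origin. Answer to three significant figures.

-202 V

The total potential is the scalar sum of each charge's contribution, V = Σ kqᵢ/rᵢ.
Distances from the field point to each charge: r₁ = 0.858 m, r₂ = 0.760 m, r₃ = 0.778 m, r₄ = 0.387 m.
V = k[(-5.55×10⁻⁹)/(0.858) + (-3.52×10⁻⁹)/(0.760) + (1.56×10⁻⁹)/(0.778) + (-5.16×10⁻⁹)/(0.387)] = -202 V.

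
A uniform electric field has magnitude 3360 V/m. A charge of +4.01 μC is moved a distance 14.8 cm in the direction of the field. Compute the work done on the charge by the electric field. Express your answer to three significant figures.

The potential change for a displacement 14.8 cm in the direction of the field is ΔV = −Ed = -497 V.
W_field = −qΔV = 1.99×10⁻³ J.

1.99×10⁻³ J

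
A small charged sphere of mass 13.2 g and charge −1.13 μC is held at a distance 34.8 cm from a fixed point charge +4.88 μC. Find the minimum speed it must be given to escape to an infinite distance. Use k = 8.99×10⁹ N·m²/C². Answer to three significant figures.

To just escape, total mechanical energy must reach zero at infinity: ½mv²_min + U = 0, so ½mv²_min = −U = |kQq|/r.
|U| = |kQq|/r = (8.99×10⁹ N·m²/C²)(4.88×10⁻⁶)(1.13×10⁻⁶)/(0.348) = 0.142 J.
v_min = √(2|U|/m) = √(2·0.142/0.0132) = 4.65 m/s.

4.65 m/s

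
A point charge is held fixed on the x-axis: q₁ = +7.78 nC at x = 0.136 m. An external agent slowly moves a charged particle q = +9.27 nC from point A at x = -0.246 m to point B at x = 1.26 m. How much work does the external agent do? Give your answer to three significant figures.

-1.12×10⁻⁶ J

For quasistatic motion the external work equals the change in potential energy: W_ext = qΔV = q(V_B − V_A).
At A: distance to the source charge is 0.382 m; V_A = kq₁/r = 183 V.
At B: distance to the source charge is 1.12 m; V_B = kq₁/r = 62.2 V.
ΔV = V_B − V_A = -121 V.
W_ext = qΔV = (9.27×10⁻⁹ C)(-121 V) = -1.12×10⁻⁶ J.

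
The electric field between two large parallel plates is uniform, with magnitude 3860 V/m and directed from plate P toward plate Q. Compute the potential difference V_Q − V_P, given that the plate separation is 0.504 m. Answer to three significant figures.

-1950 V

In a uniform field, potential decreases in the direction of E: ΔV = −E·d for a displacement d parallel to E.
Going from P to Q is a displacement of 0.504 m along the field, so V_Q − V_P = −Ed = -1950 V.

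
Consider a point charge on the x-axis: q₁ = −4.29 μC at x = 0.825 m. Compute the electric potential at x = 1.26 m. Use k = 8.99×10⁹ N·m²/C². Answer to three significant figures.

Electric potential is a scalar, so the contributions from each charge add algebraically: V = Σ kqᵢ/rᵢ.
V = k[(-4.29×10⁻⁶)/(0.435)] = -8.87×10⁴ V.

-8.87×10⁴ V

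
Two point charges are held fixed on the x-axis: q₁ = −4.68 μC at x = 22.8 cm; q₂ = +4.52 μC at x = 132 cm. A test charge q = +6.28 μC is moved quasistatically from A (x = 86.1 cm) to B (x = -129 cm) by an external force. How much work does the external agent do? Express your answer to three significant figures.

-0.215 J

For quasistatic motion the external work equals the change in potential energy: W_ext = qΔV = q(V_B − V_A).
At A: distances to the source charges are 0.633 m, 0.459 m; V_A = Σ kqᵢ/rᵢ = 2.21×10⁴ V.
At B: distances to the source charges are 1.52 m, 2.61 m; V_B = Σ kqᵢ/rᵢ = -1.21×10⁴ V.
ΔV = V_B − V_A = -3.42×10⁴ V.
W_ext = qΔV = (6.28×10⁻⁶ C)(-3.42×10⁴ V) = -0.215 J.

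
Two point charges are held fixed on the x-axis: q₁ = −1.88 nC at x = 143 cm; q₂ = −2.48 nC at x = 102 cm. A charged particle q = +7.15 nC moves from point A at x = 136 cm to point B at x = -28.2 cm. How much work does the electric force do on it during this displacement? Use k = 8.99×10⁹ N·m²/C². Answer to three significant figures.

-2.00×10⁻⁶ J

The work done by the electric force is W_field = −ΔU = −q(V_B − V_A) = q(V_A − V_B).
At A: distances to the source charges are 0.0700 m, 0.340 m; V_A = Σ kqᵢ/rᵢ = -307 V.
At B: distances to the source charges are 1.71 m, 1.30 m; V_B = Σ kqᵢ/rᵢ = -27.0 V.
ΔV = V_B − V_A = 280 V.
W_field = −qΔV = −(7.15×10⁻⁹ C)(280 V) = -2.00×10⁻⁶ J.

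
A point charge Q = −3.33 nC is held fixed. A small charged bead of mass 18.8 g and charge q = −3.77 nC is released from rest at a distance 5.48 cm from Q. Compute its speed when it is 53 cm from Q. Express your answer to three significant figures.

0.0140 m/s

Only the electrostatic force acts, so mechanical energy is conserved: ½mv² = U₁ − U₂ = kQq(1/r₁ − 1/r₂).
U₁ − U₂ = (8.99×10⁹ N·m²/C²)(-3.33×10⁻⁹ C)(-3.77×10⁻⁹ C)(1/0.0548 − 1/0.530) = 1.85×10⁻⁶ J.
v = √(2·1.85×10⁻⁶/0.0188) = 0.0140 m/s.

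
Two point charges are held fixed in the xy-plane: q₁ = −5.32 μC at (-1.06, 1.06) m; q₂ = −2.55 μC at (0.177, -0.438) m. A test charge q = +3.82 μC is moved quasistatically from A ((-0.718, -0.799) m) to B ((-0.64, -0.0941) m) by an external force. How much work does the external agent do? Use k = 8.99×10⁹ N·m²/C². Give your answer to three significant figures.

-0.0602 J

For quasistatic motion the external work equals the change in potential energy: W_ext = qΔV = q(V_B − V_A).
At A: distances to the source charges are 1.89 m, 0.965 m; V_A = Σ kqᵢ/rᵢ = -4.91×10⁴ V.
At B: distances to the source charges are 1.23 m, 0.886 m; V_B = Σ kqᵢ/rᵢ = -6.48×10⁴ V.
ΔV = V_B − V_A = -1.57×10⁴ V.
W_ext = qΔV = (3.82×10⁻⁶ C)(-1.57×10⁴ V) = -0.0602 J.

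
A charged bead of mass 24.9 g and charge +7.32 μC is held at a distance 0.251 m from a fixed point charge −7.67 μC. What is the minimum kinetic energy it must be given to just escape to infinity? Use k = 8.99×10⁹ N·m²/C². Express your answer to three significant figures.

To just escape, total mechanical energy must reach zero at infinity: ½mv²_min + U = 0, so ½mv²_min = −U = |kQq|/r.
|U| = |kQq|/r = (8.99×10⁹ N·m²/C²)(7.67×10⁻⁶)(7.32×10⁻⁶)/(0.251) = 2.01 J.

2.01 J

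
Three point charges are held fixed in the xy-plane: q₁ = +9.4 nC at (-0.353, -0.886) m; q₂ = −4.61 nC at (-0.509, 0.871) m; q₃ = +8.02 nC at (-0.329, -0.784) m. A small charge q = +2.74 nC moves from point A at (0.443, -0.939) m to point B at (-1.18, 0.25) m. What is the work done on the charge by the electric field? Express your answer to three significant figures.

The work done by the electric force is W_field = −ΔU = −q(V_B − V_A) = q(V_A − V_B).
At A: distances to the source charges are 0.798 m, 2.05 m, 0.787 m; V_A = Σ kqᵢ/rᵢ = 177 V.
At B: distances to the source charges are 1.41 m, 0.914 m, 1.34 m; V_B = Σ kqᵢ/rᵢ = 68.6 V.
ΔV = V_B − V_A = -109 V.
W_field = −qΔV = −(2.74×10⁻⁹ C)(-109 V) = 2.98×10⁻⁷ J.

2.98×10⁻⁷ J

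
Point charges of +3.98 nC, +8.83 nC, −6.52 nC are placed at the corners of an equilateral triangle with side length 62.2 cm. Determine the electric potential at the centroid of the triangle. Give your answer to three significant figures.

157 V

Electric potential is a scalar, so the contributions from each charge add algebraically: V = Σ kqᵢ/rᵢ.
The distance from each vertex to the centroid is a/√3 = 0.359 m.
V = k[(3.98×10⁻⁹)/(0.359) + (8.83×10⁻⁹)/(0.359) + (-6.52×10⁻⁹)/(0.359)] = 157 V.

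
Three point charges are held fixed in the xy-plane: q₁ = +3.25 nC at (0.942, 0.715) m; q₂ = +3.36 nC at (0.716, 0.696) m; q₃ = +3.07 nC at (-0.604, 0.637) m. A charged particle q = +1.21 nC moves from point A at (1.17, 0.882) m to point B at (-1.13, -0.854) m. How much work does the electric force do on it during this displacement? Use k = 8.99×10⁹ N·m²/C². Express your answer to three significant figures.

1.68×10⁻⁷ J

The work done by the electric force is W_field = −ΔU = −q(V_B − V_A) = q(V_A − V_B).
At A: distances to the source charges are 0.283 m, 0.491 m, 1.79 m; V_A = Σ kqᵢ/rᵢ = 180 V.
At B: distances to the source charges are 2.60 m, 2.41 m, 1.58 m; V_B = Σ kqᵢ/rᵢ = 41.2 V.
ΔV = V_B − V_A = -139 V.
W_field = −qΔV = −(1.21×10⁻⁹ C)(-139 V) = 1.68×10⁻⁷ J.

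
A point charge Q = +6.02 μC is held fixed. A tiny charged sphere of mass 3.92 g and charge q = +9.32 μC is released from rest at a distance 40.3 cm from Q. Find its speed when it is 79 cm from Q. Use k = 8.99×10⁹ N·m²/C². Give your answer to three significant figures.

Only the electrostatic force acts, so mechanical energy is conserved: ½mv² = U₁ − U₂ = kQq(1/r₁ − 1/r₂).
U₁ − U₂ = (8.99×10⁹ N·m²/C²)(6.02×10⁻⁶ C)(9.32×10⁻⁶ C)(1/0.403 − 1/0.790) = 0.613 J.
v = √(2·0.613/3.92×10⁻³) = 17.7 m/s.

17.7 m/s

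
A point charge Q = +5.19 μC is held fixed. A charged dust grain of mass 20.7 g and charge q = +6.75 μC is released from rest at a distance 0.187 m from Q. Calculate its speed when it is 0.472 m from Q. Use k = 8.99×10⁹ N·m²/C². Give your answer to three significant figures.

9.91 m/s

Only the electrostatic force acts, so mechanical energy is conserved: ½mv² = U₁ − U₂ = kQq(1/r₁ − 1/r₂).
U₁ − U₂ = (8.99×10⁹ N·m²/C²)(5.19×10⁻⁶ C)(6.75×10⁻⁶ C)(1/0.187 − 1/0.472) = 1.02 J.
v = √(2·1.02/0.0207) = 9.91 m/s.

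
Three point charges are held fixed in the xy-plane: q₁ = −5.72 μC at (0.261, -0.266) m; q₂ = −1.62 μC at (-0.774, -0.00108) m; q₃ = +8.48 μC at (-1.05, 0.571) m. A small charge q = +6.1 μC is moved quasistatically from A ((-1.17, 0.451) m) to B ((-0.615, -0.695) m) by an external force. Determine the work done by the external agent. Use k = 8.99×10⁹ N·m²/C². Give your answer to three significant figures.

-2.50 J

For quasistatic motion the external work equals the change in potential energy: W_ext = qΔV = q(V_B − V_A).
At A: distances to the source charges are 1.60 m, 0.601 m, 0.170 m; V_A = Σ kqᵢ/rᵢ = 3.93×10⁵ V.
At B: distances to the source charges are 0.975 m, 0.712 m, 1.34 m; V_B = Σ kqᵢ/rᵢ = -1.62×10⁴ V.
ΔV = V_B − V_A = -4.09×10⁵ V.
W_ext = qΔV = (6.10×10⁻⁶ C)(-4.09×10⁵ V) = -2.50 J.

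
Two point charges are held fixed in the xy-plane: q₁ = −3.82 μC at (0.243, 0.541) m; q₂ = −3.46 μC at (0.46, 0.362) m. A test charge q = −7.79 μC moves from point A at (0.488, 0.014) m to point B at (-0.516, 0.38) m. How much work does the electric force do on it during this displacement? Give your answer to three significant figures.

The work done by the electric force is W_field = −ΔU = −q(V_B − V_A) = q(V_A − V_B).
At A: distances to the source charges are 0.581 m, 0.349 m; V_A = Σ kqᵢ/rᵢ = -1.48×10⁵ V.
At B: distances to the source charges are 0.776 m, 0.976 m; V_B = Σ kqᵢ/rᵢ = -7.61×10⁴ V.
ΔV = V_B − V_A = 7.21×10⁴ V.
W_field = −qΔV = −(-7.79×10⁻⁶ C)(7.21×10⁴ V) = 0.561 J.

0.561 J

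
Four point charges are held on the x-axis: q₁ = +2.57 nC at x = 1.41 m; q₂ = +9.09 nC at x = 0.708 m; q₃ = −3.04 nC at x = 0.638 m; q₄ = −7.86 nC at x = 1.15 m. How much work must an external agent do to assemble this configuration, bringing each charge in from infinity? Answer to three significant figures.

-5.07×10⁻⁶ J

The assembly work is the sum of pairwise potential energies, U = Σ_{i<j} kqᵢqⱼ/rᵢⱼ.
Pair separations: r₁₂ = 0.702 m, r₁₃ = 0.772 m, r₁₄ = 0.260 m, r₂₃ = 0.0700 m, r₂₄ = 0.442 m, r₃₄ = 0.512 m.
Summing all 6 pair terms gives U = -5.07×10⁻⁶ J.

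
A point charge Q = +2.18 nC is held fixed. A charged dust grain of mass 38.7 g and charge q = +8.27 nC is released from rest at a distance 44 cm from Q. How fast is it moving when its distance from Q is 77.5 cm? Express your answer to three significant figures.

2.87×10⁻³ m/s

Only the electrostatic force acts, so mechanical energy is conserved: ½mv² = U₁ − U₂ = kQq(1/r₁ − 1/r₂).
U₁ − U₂ = (8.99×10⁹ N·m²/C²)(2.18×10⁻⁹ C)(8.27×10⁻⁹ C)(1/0.440 − 1/0.775) = 1.59×10⁻⁷ J.
v = √(2·1.59×10⁻⁷/0.0387) = 2.87×10⁻³ m/s.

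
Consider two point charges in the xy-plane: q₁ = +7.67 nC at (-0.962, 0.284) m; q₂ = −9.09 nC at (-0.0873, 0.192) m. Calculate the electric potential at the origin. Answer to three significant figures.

-319 V

Electric potential is a scalar, so the contributions from each charge add algebraically: V = Σ kqᵢ/rᵢ.
Distances from the field point to each charge: r₁ = 1.00 m, r₂ = 0.211 m.
V = k[(7.67×10⁻⁹)/(1.00) + (-9.09×10⁻⁹)/(0.211)] = -319 V.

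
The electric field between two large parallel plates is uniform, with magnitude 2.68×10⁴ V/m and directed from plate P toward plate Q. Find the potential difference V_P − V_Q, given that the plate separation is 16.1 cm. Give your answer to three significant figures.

In a uniform field, potential decreases in the direction of E: ΔV = −E·d for a displacement d parallel to E.
Going from Q to P is a displacement of 16.1 cm opposite to the field, so V_P − V_Q = +Ed = 4310 V.

4310 V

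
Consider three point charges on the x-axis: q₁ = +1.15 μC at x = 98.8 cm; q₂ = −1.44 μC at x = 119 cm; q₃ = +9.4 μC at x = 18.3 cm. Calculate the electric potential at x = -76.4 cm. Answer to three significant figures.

8.85×10⁴ V

Electric potential is a scalar, so the contributions from each charge add algebraically: V = Σ kqᵢ/rᵢ.
Distances from the field point to each charge: r₁ = 1.75 m, r₂ = 1.95 m, r₃ = 0.947 m.
V = k[(1.15×10⁻⁶)/(1.75) + (-1.44×10⁻⁶)/(1.95) + (9.40×10⁻⁶)/(0.947)] = 8.85×10⁴ V.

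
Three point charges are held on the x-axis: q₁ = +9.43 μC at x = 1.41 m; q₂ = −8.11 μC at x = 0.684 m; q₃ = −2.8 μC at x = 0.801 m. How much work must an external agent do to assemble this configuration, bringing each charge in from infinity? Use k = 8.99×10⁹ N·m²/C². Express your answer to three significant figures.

0.408 J

The assembly work is the sum of pairwise potential energies, U = Σ_{i<j} kqᵢqⱼ/rᵢⱼ.
Pair separations: r₁₂ = 0.726 m, r₁₃ = 0.609 m, r₂₃ = 0.117 m.
U = (-0.947) + (-0.390) + (1.74) = 0.408 J.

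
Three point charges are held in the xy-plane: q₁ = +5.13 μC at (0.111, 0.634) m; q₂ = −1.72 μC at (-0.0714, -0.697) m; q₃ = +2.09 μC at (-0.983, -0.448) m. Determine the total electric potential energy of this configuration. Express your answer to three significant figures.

The work to assemble the configuration equals its total potential energy, U = Σ kqᵢqⱼ/rᵢⱼ over all pairs.
Pair separations: r₁₂ = 1.34 m, r₁₃ = 1.54 m, r₂₃ = 0.945 m.
U = (-0.0590) + (0.0626) + (-0.0342) = -0.0306 J.

-0.0306 J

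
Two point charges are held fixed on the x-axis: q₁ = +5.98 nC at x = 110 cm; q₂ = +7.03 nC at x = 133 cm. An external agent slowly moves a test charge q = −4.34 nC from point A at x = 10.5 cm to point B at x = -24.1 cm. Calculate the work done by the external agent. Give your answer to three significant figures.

For quasistatic motion the external work equals the change in potential energy: W_ext = qΔV = q(V_B − V_A).
At A: distances to the source charges are 0.995 m, 1.23 m; V_A = Σ kqᵢ/rᵢ = 106 V.
At B: distances to the source charges are 1.34 m, 1.57 m; V_B = Σ kqᵢ/rᵢ = 80.3 V.
ΔV = V_B − V_A = -25.3 V.
W_ext = qΔV = (-4.34×10⁻⁹ C)(-25.3 V) = 1.10×10⁻⁷ J.

1.10×10⁻⁷ J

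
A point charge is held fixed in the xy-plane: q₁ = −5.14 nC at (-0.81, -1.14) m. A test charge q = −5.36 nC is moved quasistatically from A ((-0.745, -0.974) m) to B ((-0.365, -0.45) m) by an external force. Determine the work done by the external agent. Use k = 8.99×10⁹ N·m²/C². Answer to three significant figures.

-1.09×10⁻⁶ J

For quasistatic motion the external work equals the change in potential energy: W_ext = qΔV = q(V_B − V_A).
At A: distance to the source charge is 0.178 m; V_A = kq₁/r = -259 V.
At B: distance to the source charge is 0.821 m; V_B = kq₁/r = -56.3 V.
ΔV = V_B − V_A = 203 V.
W_ext = qΔV = (-5.36×10⁻⁹ C)(203 V) = -1.09×10⁻⁶ J.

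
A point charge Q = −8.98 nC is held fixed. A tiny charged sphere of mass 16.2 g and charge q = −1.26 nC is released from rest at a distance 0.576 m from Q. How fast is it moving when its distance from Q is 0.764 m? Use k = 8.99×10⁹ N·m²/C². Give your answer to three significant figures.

Only the electrostatic force acts, so mechanical energy is conserved: ½mv² = U₁ − U₂ = kQq(1/r₁ − 1/r₂).
U₁ − U₂ = (8.99×10⁹ N·m²/C²)(-8.98×10⁻⁹ C)(-1.26×10⁻⁹ C)(1/0.576 − 1/0.764) = 4.35×10⁻⁸ J.
v = √(2·4.35×10⁻⁸/0.0162) = 2.32×10⁻³ m/s.

2.32×10⁻³ m/s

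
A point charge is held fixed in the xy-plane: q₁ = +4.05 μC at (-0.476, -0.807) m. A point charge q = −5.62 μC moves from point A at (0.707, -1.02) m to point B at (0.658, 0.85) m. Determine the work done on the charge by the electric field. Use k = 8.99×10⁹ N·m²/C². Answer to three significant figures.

The work done by the electric force is W_field = −ΔU = −q(V_B − V_A) = q(V_A − V_B).
At A: distance to the source charge is 1.20 m; V_A = kq₁/r = 3.03×10⁴ V.
At B: distance to the source charge is 2.01 m; V_B = kq₁/r = 1.81×10⁴ V.
ΔV = V_B − V_A = -1.22×10⁴ V.
W_field = −qΔV = −(-5.62×10⁻⁶ C)(-1.22×10⁴ V) = -0.0683 J.

-0.0683 J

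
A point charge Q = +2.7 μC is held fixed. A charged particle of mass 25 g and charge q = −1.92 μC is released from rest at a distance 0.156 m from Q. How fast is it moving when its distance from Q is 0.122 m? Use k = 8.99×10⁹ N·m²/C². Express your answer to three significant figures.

2.58 m/s

Only the electrostatic force acts, so mechanical energy is conserved: ½mv² = U₁ − U₂ = kQq(1/r₁ − 1/r₂).
U₁ − U₂ = (8.99×10⁹ N·m²/C²)(2.70×10⁻⁶ C)(-1.92×10⁻⁶ C)(1/0.156 − 1/0.122) = 0.0833 J.
v = √(2·0.0833/0.0250) = 2.58 m/s.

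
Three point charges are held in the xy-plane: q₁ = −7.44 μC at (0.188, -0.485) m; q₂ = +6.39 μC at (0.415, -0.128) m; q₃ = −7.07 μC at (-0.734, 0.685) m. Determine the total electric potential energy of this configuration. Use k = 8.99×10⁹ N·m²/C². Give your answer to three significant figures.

-0.981 J

The assembly work is the sum of pairwise potential energies, U = Σ_{i<j} kqᵢqⱼ/rᵢⱼ.
Pair separations: r₁₂ = 0.423 m, r₁₃ = 1.49 m, r₂₃ = 1.41 m.
U = (-1.01) + (0.317) + (-0.289) = -0.981 J.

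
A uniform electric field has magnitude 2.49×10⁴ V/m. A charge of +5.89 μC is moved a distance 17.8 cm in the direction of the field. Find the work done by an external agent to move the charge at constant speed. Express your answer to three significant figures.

-0.0261 J

The potential change for a displacement 17.8 cm in the direction of the field is ΔV = −Ed = -4430 V.
W_ext = qΔV = -0.0261 J.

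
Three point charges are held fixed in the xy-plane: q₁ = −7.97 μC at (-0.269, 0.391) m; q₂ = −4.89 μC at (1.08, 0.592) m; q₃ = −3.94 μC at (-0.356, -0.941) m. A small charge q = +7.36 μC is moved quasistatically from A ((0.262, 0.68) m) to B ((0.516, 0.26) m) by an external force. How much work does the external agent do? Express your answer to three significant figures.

0.0832 J

For quasistatic motion the external work equals the change in potential energy: W_ext = qΔV = q(V_B − V_A).
At A: distances to the source charges are 0.605 m, 0.823 m, 1.73 m; V_A = Σ kqᵢ/rᵢ = -1.92×10⁵ V.
At B: distances to the source charges are 0.796 m, 0.654 m, 1.48 m; V_B = Σ kqᵢ/rᵢ = -1.81×10⁵ V.
ΔV = V_B − V_A = 1.13×10⁴ V.
W_ext = qΔV = (7.36×10⁻⁶ C)(1.13×10⁴ V) = 0.0832 J.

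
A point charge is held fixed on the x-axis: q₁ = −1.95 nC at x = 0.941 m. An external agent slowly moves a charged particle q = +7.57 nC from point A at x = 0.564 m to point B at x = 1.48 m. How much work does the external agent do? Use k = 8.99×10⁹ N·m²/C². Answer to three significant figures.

1.06×10⁻⁷ J

For quasistatic motion the external work equals the change in potential energy: W_ext = qΔV = q(V_B − V_A).
At A: distance to the source charge is 0.377 m; V_A = kq₁/r = -46.5 V.
At B: distance to the source charge is 0.539 m; V_B = kq₁/r = -32.5 V.
ΔV = V_B − V_A = 14.0 V.
W_ext = qΔV = (7.57×10⁻⁹ C)(14.0 V) = 1.06×10⁻⁷ J.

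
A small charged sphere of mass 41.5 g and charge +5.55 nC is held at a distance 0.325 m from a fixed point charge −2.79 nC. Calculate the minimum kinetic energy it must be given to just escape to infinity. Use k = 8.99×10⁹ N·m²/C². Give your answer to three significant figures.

To just escape, total mechanical energy must reach zero at infinity: ½mv²_min + U = 0, so ½mv²_min = −U = |kQq|/r.
|U| = |kQq|/r = (8.99×10⁹ N·m²/C²)(2.79×10⁻⁹)(5.55×10⁻⁹)/(0.325) = 4.28×10⁻⁷ J.

4.28×10⁻⁷ J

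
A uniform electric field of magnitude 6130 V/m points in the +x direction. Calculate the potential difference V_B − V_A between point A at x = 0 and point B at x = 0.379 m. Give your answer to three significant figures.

-2320 V

In a uniform field, potential decreases in the direction of E: V_B − V_A = −E·Δx.
V_B − V_A = −(6130 V/m)(0.379 m) = -2320 V.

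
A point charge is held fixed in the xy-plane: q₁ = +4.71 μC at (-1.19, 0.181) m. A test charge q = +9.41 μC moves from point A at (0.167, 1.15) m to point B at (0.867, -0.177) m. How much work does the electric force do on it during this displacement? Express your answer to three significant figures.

The work done by the electric force is W_field = −ΔU = −q(V_B − V_A) = q(V_A − V_B).
At A: distance to the source charge is 1.67 m; V_A = kq₁/r = 2.54×10⁴ V.
At B: distance to the source charge is 2.09 m; V_B = kq₁/r = 2.03×10⁴ V.
ΔV = V_B − V_A = -5110 V.
W_field = −qΔV = −(9.41×10⁻⁶ C)(-5110 V) = 0.0481 J.

0.0481 J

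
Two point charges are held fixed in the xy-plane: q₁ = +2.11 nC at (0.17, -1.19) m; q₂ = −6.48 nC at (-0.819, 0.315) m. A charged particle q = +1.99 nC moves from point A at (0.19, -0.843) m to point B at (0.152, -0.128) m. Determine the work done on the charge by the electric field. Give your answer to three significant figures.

The work done by the electric force is W_field = −ΔU = −q(V_B − V_A) = q(V_A − V_B).
At A: distances to the source charges are 0.348 m, 1.54 m; V_A = Σ kqᵢ/rᵢ = 16.6 V.
At B: distances to the source charges are 1.06 m, 1.07 m; V_B = Σ kqᵢ/rᵢ = -36.7 V.
ΔV = V_B − V_A = -53.4 V.
W_field = −qΔV = −(1.99×10⁻⁹ C)(-53.4 V) = 1.06×10⁻⁷ J.

1.06×10⁻⁷ J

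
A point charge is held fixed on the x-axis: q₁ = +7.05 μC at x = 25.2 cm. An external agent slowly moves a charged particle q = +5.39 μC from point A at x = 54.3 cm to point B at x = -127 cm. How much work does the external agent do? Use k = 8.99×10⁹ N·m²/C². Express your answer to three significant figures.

For quasistatic motion the external work equals the change in potential energy: W_ext = qΔV = q(V_B − V_A).
At A: distance to the source charge is 0.291 m; V_A = kq₁/r = 2.18×10⁵ V.
At B: distance to the source charge is 1.52 m; V_B = kq₁/r = 4.16×10⁴ V.
ΔV = V_B − V_A = -1.76×10⁵ V.
W_ext = qΔV = (5.39×10⁻⁶ C)(-1.76×10⁵ V) = -0.949 J.

-0.949 J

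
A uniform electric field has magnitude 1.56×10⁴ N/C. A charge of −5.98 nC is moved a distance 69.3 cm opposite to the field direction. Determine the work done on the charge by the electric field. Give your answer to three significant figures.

6.46×10⁻⁵ J

The potential change for a displacement 69.3 cm opposite to the field direction is ΔV = +Ed = 1.08×10⁴ V.
W_field = −qΔV = 6.46×10⁻⁵ J.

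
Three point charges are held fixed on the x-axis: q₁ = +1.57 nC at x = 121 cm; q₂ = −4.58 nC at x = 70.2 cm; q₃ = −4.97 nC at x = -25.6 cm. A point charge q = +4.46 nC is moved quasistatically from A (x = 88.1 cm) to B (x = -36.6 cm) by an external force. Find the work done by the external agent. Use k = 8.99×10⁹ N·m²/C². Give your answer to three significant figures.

-9.34×10⁻⁷ J

For quasistatic motion the external work equals the change in potential energy: W_ext = qΔV = q(V_B − V_A).
At A: distances to the source charges are 0.329 m, 0.179 m, 1.14 m; V_A = Σ kqᵢ/rᵢ = -226 V.
At B: distances to the source charges are 1.58 m, 1.07 m, 0.110 m; V_B = Σ kqᵢ/rᵢ = -436 V.
ΔV = V_B − V_A = -209 V.
W_ext = qΔV = (4.46×10⁻⁹ C)(-209 V) = -9.34×10⁻⁷ J.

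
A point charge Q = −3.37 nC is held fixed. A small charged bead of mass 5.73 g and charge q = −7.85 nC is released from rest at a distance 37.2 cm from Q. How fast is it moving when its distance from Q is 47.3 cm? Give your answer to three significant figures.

Only the electrostatic force acts, so mechanical energy is conserved: ½mv² = U₁ − U₂ = kQq(1/r₁ − 1/r₂).
U₁ − U₂ = (8.99×10⁹ N·m²/C²)(-3.37×10⁻⁹ C)(-7.85×10⁻⁹ C)(1/0.372 − 1/0.473) = 1.37×10⁻⁷ J.
v = √(2·1.37×10⁻⁷/5.73×10⁻³) = 6.90×10⁻³ m/s.

6.90×10⁻³ m/s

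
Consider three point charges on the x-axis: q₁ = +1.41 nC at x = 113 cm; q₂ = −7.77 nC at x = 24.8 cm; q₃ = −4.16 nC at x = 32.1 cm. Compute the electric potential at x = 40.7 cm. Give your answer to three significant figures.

-857 V

The total potential is the scalar sum of each charge's contribution, V = Σ kqᵢ/rᵢ.
Distances from the field point to each charge: r₁ = 0.723 m, r₂ = 0.159 m, r₃ = 0.0860 m.
V = k[(1.41×10⁻⁹)/(0.723) + (-7.77×10⁻⁹)/(0.159) + (-4.16×10⁻⁹)/(0.0860)] = -857 V.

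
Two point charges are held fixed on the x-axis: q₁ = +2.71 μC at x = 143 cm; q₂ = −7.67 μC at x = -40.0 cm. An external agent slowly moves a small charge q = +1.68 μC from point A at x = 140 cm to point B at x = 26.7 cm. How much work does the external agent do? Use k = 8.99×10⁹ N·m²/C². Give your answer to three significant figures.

-1.44 J

For quasistatic motion the external work equals the change in potential energy: W_ext = qΔV = q(V_B − V_A).
At A: distances to the source charges are 0.0300 m, 1.80 m; V_A = Σ kqᵢ/rᵢ = 7.74×10⁵ V.
At B: distances to the source charges are 1.16 m, 0.667 m; V_B = Σ kqᵢ/rᵢ = -8.24×10⁴ V.
ΔV = V_B − V_A = -8.56×10⁵ V.
W_ext = qΔV = (1.68×10⁻⁶ C)(-8.56×10⁵ V) = -1.44 J.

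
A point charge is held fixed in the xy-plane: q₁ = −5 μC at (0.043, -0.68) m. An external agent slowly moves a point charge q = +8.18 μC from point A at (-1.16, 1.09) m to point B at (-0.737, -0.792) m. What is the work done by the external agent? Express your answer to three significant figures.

-0.295 J

For quasistatic motion the external work equals the change in potential energy: W_ext = qΔV = q(V_B − V_A).
At A: distance to the source charge is 2.14 m; V_A = kq₁/r = -2.10×10⁴ V.
At B: distance to the source charge is 0.788 m; V_B = kq₁/r = -5.70×10⁴ V.
ΔV = V_B − V_A = -3.60×10⁴ V.
W_ext = qΔV = (8.18×10⁻⁶ C)(-3.60×10⁴ V) = -0.295 J.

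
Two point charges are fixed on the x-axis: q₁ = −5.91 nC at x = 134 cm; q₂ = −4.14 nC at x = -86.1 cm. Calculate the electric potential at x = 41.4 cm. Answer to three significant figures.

-86.6 V

Electric potential is a scalar, so the contributions from each charge add algebraically: V = Σ kqᵢ/rᵢ.
Distances from the field point to each charge: r₁ = 0.926 m, r₂ = 1.27 m.
V = k[(-5.91×10⁻⁹)/(0.926) + (-4.14×10⁻⁹)/(1.27)] = -86.6 V.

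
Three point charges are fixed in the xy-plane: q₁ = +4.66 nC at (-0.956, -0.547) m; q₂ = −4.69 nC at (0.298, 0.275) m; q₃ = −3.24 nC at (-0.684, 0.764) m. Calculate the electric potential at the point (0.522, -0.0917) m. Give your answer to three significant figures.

-90.7 V

The total potential is the scalar sum of each charge's contribution, V = Σ kqᵢ/rᵢ.
Distances from the field point to each charge: r₁ = 1.55 m, r₂ = 0.430 m, r₃ = 1.48 m.
V = k[(4.66×10⁻⁹)/(1.55) + (-4.69×10⁻⁹)/(0.430) + (-3.24×10⁻⁹)/(1.48)] = -90.7 V.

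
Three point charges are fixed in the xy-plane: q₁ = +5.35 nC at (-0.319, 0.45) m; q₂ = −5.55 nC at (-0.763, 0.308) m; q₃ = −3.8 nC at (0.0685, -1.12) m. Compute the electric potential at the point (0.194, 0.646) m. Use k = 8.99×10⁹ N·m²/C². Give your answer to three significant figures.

19.1 V

Electric potential is a scalar, so the contributions from each charge add algebraically: V = Σ kqᵢ/rᵢ.
Distances from the field point to each charge: r₁ = 0.549 m, r₂ = 1.01 m, r₃ = 1.77 m.
V = k[(5.35×10⁻⁹)/(0.549) + (-5.55×10⁻⁹)/(1.01) + (-3.80×10⁻⁹)/(1.77)] = 19.1 V.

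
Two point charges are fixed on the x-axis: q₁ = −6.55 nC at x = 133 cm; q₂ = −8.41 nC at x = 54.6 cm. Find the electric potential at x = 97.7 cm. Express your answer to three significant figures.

The total potential is the scalar sum of each charge's contribution, V = Σ kqᵢ/rᵢ.
Distances from the field point to each charge: r₁ = 0.353 m, r₂ = 0.431 m.
V = k[(-6.55×10⁻⁹)/(0.353) + (-8.41×10⁻⁹)/(0.431)] = -342 V.

-342 V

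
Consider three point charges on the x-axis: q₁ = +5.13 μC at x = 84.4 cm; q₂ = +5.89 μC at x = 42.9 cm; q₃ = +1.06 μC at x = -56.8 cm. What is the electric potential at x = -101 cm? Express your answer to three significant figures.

8.32×10⁴ V

The total potential is the scalar sum of each charge's contribution, V = Σ kqᵢ/rᵢ.
Distances from the field point to each charge: r₁ = 1.85 m, r₂ = 1.44 m, r₃ = 0.442 m.
V = k[(5.13×10⁻⁶)/(1.85) + (5.89×10⁻⁶)/(1.44) + (1.06×10⁻⁶)/(0.442)] = 8.32×10⁴ V.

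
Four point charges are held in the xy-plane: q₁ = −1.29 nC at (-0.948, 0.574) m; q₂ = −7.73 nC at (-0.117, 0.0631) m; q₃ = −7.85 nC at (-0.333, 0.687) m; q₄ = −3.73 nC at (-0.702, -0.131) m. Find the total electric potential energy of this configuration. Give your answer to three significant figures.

The assembly work is the sum of pairwise potential energies, U = Σ_{i<j} kqᵢqⱼ/rᵢⱼ.
Pair separations: r₁₂ = 0.975 m, r₁₃ = 0.625 m, r₁₄ = 0.747 m, r₂₃ = 0.660 m, r₂₄ = 0.616 m, r₃₄ = 0.897 m.
Summing all 6 pair terms gives U = 1.84×10⁻⁶ J.

1.84×10⁻⁶ J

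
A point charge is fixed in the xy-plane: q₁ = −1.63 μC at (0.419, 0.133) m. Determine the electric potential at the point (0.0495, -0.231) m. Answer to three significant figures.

-2.83×10⁴ V

The total potential is the scalar sum of each charge's contribution, V = Σ kqᵢ/rᵢ.
Distances from the field point to each charge: r₁ = 0.519 m.
V = k[(-1.63×10⁻⁶)/(0.519)] = -2.83×10⁴ V.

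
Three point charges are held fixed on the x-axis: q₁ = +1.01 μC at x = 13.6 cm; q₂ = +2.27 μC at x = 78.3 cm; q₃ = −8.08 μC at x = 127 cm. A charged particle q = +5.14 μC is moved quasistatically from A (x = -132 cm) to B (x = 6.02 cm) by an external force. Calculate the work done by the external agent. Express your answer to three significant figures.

0.514 J

For quasistatic motion the external work equals the change in potential energy: W_ext = qΔV = q(V_B − V_A).
At A: distances to the source charges are 1.46 m, 2.10 m, 2.59 m; V_A = Σ kqᵢ/rᵢ = -1.21×10⁴ V.
At B: distances to the source charges are 0.0758 m, 0.723 m, 1.21 m; V_B = Σ kqᵢ/rᵢ = 8.80×10⁴ V.
ΔV = V_B − V_A = 1.00×10⁵ V.
W_ext = qΔV = (5.14×10⁻⁶ C)(1.00×10⁵ V) = 0.514 J.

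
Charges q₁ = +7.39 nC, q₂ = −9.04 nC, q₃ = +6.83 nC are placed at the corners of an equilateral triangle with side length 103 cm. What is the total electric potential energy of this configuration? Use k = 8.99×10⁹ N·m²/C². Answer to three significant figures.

-6.81×10⁻⁷ J

The work to assemble the configuration equals its total potential energy, U = Σ kqᵢqⱼ/rᵢⱼ over all pairs.
All three pair separations equal the side length, 1.03 m.
U = (-5.83×10⁻⁷) + (4.41×10⁻⁷) + (-5.39×10⁻⁷) = -6.81×10⁻⁷ J.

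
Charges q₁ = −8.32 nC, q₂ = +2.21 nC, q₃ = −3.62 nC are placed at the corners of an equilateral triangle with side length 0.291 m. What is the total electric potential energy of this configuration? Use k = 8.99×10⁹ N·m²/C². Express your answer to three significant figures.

1.15×10⁻⁷ J

The assembly work is the sum of pairwise potential energies, U = Σ_{i<j} kqᵢqⱼ/rᵢⱼ.
All three pair separations equal the side length, 0.291 m.
U = (-5.68×10⁻⁷) + (9.30×10⁻⁷) + (-2.47×10⁻⁷) = 1.15×10⁻⁷ J.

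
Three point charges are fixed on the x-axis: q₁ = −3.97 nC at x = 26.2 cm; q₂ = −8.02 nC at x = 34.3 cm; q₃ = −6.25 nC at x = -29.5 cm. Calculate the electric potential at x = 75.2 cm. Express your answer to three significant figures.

Electric potential is a scalar, so the contributions from each charge add algebraically: V = Σ kqᵢ/rᵢ.
Distances from the field point to each charge: r₁ = 0.490 m, r₂ = 0.409 m, r₃ = 1.05 m.
V = k[(-3.97×10⁻⁹)/(0.490) + (-8.02×10⁻⁹)/(0.409) + (-6.25×10⁻⁹)/(1.05)] = -303 V.

-303 V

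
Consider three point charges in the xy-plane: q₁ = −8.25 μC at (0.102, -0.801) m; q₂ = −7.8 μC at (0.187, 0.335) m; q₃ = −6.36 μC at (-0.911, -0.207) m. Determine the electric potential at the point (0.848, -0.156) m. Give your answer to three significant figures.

Electric potential is a scalar, so the contributions from each charge add algebraically: V = Σ kqᵢ/rᵢ.
Distances from the field point to each charge: r₁ = 0.986 m, r₂ = 0.823 m, r₃ = 1.76 m.
V = k[(-8.25×10⁻⁶)/(0.986) + (-7.80×10⁻⁶)/(0.823) + (-6.36×10⁻⁶)/(1.76)] = -1.93×10⁵ V.

-1.93×10⁵ V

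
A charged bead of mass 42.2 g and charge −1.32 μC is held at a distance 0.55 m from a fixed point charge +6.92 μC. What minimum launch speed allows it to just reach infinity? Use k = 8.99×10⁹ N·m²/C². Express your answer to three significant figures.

2.66 m/s

To just escape, total mechanical energy must reach zero at infinity: ½mv²_min + U = 0, so ½mv²_min = −U = |kQq|/r.
|U| = |kQq|/r = (8.99×10⁹ N·m²/C²)(6.92×10⁻⁶)(1.32×10⁻⁶)/(0.550) = 0.149 J.
v_min = √(2|U|/m) = √(2·0.149/0.0422) = 2.66 m/s.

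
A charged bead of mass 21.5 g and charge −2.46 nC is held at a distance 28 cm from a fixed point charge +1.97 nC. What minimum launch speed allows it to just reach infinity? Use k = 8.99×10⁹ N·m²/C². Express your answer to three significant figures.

To just escape, total mechanical energy must reach zero at infinity: ½mv²_min + U = 0, so ½mv²_min = −U = |kQq|/r.
|U| = |kQq|/r = (8.99×10⁹ N·m²/C²)(1.97×10⁻⁹)(2.46×10⁻⁹)/(0.280) = 1.56×10⁻⁷ J.
v_min = √(2|U|/m) = √(2·1.56×10⁻⁷/0.0215) = 3.80×10⁻³ m/s.

3.80×10⁻³ m/s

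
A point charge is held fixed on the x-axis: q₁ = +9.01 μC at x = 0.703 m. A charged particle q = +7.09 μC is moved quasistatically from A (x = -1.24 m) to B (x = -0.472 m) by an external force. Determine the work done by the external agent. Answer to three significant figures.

0.193 J

For quasistatic motion the external work equals the change in potential energy: W_ext = qΔV = q(V_B − V_A).
At A: distance to the source charge is 1.94 m; V_A = kq₁/r = 4.17×10⁴ V.
At B: distance to the source charge is 1.17 m; V_B = kq₁/r = 6.89×10⁴ V.
ΔV = V_B − V_A = 2.72×10⁴ V.
W_ext = qΔV = (7.09×10⁻⁶ C)(2.72×10⁴ V) = 0.193 J.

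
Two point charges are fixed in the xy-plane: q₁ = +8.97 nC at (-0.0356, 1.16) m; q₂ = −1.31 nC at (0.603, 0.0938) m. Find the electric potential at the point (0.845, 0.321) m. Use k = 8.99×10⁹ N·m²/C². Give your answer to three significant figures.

Electric potential is a scalar, so the contributions from each charge add algebraically: V = Σ kqᵢ/rᵢ.
Distances from the field point to each charge: r₁ = 1.22 m, r₂ = 0.332 m.
V = k[(8.97×10⁻⁹)/(1.22) + (-1.31×10⁻⁹)/(0.332)] = 30.8 V.

30.8 V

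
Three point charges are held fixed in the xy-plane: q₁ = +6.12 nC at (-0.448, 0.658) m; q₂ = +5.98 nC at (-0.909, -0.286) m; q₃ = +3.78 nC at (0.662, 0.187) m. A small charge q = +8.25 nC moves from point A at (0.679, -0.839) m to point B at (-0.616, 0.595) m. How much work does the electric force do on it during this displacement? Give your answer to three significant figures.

The work done by the electric force is W_field = −ΔU = −q(V_B − V_A) = q(V_A − V_B).
At A: distances to the source charges are 1.87 m, 1.68 m, 1.03 m; V_A = Σ kqᵢ/rᵢ = 94.4 V.
At B: distances to the source charges are 0.179 m, 0.928 m, 1.34 m; V_B = Σ kqᵢ/rᵢ = 390 V.
ΔV = V_B − V_A = 295 V.
W_field = −qΔV = −(8.25×10⁻⁹ C)(295 V) = -2.44×10⁻⁶ J.

-2.44×10⁻⁶ J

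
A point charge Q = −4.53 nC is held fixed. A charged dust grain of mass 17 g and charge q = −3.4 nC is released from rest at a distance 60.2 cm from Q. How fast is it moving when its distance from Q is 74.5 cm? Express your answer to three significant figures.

2.28×10⁻³ m/s

Only the electrostatic force acts, so mechanical energy is conserved: ½mv² = U₁ − U₂ = kQq(1/r₁ − 1/r₂).
U₁ − U₂ = (8.99×10⁹ N·m²/C²)(-4.53×10⁻⁹ C)(-3.40×10⁻⁹ C)(1/0.602 − 1/0.745) = 4.41×10⁻⁸ J.
v = √(2·4.41×10⁻⁸/0.0170) = 2.28×10⁻³ m/s.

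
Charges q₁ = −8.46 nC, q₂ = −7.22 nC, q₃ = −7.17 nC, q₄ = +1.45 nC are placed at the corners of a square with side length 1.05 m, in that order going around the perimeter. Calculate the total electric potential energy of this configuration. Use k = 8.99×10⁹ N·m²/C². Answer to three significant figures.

1.08×10⁻⁶ J

The work to assemble the configuration equals its total potential energy, U = Σ kqᵢqⱼ/rᵢⱼ over all pairs.
The four side pairs have separation 1.05 m and the two diagonal pairs 1.48 m.
Summing all 6 pair terms gives U = 1.08×10⁻⁶ J.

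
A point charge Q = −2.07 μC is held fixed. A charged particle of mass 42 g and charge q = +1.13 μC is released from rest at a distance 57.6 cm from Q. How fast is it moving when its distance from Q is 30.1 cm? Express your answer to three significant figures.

Only the electrostatic force acts, so mechanical energy is conserved: ½mv² = U₁ − U₂ = kQq(1/r₁ − 1/r₂).
U₁ − U₂ = (8.99×10⁹ N·m²/C²)(-2.07×10⁻⁶ C)(1.13×10⁻⁶ C)(1/0.576 − 1/0.301) = 0.0334 J.
v = √(2·0.0334/0.0420) = 1.26 m/s.

1.26 m/s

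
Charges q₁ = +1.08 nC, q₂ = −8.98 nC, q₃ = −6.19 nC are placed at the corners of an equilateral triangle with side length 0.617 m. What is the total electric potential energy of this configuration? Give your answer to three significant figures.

5.71×10⁻⁷ J

The work to assemble the configuration equals its total potential energy, U = Σ kqᵢqⱼ/rᵢⱼ over all pairs.
All three pair separations equal the side length, 0.617 m.
U = (-1.41×10⁻⁷) + (-9.74×10⁻⁸) + (8.10×10⁻⁷) = 5.71×10⁻⁷ J.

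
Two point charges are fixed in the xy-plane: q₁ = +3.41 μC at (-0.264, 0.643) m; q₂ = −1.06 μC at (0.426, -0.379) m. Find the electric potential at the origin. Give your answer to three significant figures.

Electric potential is a scalar, so the contributions from each charge add algebraically: V = Σ kqᵢ/rᵢ.
Distances from the field point to each charge: r₁ = 0.695 m, r₂ = 0.570 m.
V = k[(3.41×10⁻⁶)/(0.695) + (-1.06×10⁻⁶)/(0.570)] = 2.74×10⁴ V.

2.74×10⁴ V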